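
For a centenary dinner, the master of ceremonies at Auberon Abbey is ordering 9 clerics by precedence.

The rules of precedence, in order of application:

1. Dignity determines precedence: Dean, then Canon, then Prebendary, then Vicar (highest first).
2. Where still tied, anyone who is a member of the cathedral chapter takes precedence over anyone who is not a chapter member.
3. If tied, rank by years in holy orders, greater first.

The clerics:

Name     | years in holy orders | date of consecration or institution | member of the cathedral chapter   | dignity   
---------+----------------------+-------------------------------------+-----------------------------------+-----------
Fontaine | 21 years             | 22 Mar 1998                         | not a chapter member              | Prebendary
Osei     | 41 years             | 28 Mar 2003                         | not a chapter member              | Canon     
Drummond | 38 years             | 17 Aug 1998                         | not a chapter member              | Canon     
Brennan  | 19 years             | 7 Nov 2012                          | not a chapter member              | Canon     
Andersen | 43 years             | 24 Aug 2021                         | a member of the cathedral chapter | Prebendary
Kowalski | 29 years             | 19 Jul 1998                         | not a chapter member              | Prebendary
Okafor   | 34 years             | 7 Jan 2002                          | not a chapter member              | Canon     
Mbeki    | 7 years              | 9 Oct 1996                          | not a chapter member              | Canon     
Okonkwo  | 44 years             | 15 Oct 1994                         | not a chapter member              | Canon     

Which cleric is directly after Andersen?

Kowalski

By dignity: Okonkwo, Osei, Drummond, Okafor, Brennan and Mbeki (Canon); then Andersen, Kowalski and Fontaine (Prebendary).
Okonkwo, Osei, Drummond, Okafor, Brennan and Mbeki are each not a chapter member, so the next rule applies.
Among Okonkwo, Osei, Drummond, Okafor, Brennan and Mbeki, by years in holy orders (higher first): Okonkwo (44 years) before Osei (41 years) before Drummond (38 years) before Okafor (34 years) before Brennan (19 years) before Mbeki (7 years).
Among Andersen, Kowalski and Fontaine, a member of the cathedral chapter before not a chapter member: Andersen (a member of the cathedral chapter) before Kowalski and Fontaine (not a chapter member).
Among Kowalski and Fontaine, by years in holy orders (higher first): Kowalski (29 years) before Fontaine (21 years).
Order: Okonkwo, Osei, Drummond, Okafor, Brennan, Mbeki, Andersen, Kowalski, Fontaine.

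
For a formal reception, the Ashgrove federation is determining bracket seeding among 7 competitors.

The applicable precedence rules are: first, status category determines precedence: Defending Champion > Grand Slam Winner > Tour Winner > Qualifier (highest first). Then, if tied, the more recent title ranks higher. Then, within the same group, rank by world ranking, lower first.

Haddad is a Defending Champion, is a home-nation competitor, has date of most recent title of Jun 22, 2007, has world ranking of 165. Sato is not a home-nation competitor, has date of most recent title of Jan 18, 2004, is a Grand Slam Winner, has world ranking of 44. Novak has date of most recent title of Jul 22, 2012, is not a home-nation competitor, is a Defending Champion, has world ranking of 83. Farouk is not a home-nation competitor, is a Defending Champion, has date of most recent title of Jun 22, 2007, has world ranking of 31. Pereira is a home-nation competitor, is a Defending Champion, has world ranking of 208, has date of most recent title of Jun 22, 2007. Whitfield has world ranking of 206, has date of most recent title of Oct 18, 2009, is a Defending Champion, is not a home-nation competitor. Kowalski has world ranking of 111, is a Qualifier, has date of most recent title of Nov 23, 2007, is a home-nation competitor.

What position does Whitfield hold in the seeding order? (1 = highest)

2

By status category: Novak, Whitfield, Farouk, Haddad and Pereira (Defending Champion); then Sato (Grand Slam Winner); then Kowalski (Qualifier).
Among Novak, Whitfield, Farouk, Haddad and Pereira, by date of most recent title (later first): Novak (Jul 22, 2012) before Whitfield (Oct 18, 2009) before Farouk, Haddad and Pereira (Jun 22, 2007).
Among Farouk, Haddad and Pereira, by world ranking (lower first): Farouk (31) before Haddad (165) before Pereira (208).
Order: Novak, Whitfield, Farouk, Haddad, Pereira, Sato, Kowalski. So position 2.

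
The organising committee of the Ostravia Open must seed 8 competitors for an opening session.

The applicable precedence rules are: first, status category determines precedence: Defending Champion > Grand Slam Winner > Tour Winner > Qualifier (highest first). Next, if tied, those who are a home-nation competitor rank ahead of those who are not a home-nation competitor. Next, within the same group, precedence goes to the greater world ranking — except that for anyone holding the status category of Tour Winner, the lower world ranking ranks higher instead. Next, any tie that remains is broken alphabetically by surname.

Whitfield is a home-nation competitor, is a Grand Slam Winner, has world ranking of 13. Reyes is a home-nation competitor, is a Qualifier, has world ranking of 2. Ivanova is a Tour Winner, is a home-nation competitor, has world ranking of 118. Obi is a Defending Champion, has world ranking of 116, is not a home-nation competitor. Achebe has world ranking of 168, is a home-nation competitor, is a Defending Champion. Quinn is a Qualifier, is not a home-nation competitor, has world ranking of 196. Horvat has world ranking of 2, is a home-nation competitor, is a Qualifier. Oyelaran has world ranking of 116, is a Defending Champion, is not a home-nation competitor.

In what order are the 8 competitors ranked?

By status category: Achebe, Obi and Oyelaran (Defending Champion); then Whitfield (Grand Slam Winner); then Ivanova (Tour Winner); then Horvat, Reyes and Quinn (Qualifier).
Among Achebe, Obi and Oyelaran, a home-nation competitor before not a home-nation competitor: Achebe (a home-nation competitor) before Obi and Oyelaran (not a home-nation competitor).
Obi and Oyelaran both have world ranking 116, so the next rule applies.
Among Obi and Oyelaran, alphabetically by surname: Obi before Oyelaran.
Among Horvat, Reyes and Quinn, a home-nation competitor before not a home-nation competitor: Horvat and Reyes (a home-nation competitor) before Quinn (not a home-nation competitor).
Horvat and Reyes both have world ranking 2, so the next rule applies.
Among Horvat and Reyes, alphabetically by surname: Horvat before Reyes.
Full order: Achebe, Obi, Oyelaran, Whitfield, Ivanova, Horvat, Reyes, Quinn.

Achebe, Obi, Oyelaran, Whitfield, Ivanova, Horvat, Reyes, Quinn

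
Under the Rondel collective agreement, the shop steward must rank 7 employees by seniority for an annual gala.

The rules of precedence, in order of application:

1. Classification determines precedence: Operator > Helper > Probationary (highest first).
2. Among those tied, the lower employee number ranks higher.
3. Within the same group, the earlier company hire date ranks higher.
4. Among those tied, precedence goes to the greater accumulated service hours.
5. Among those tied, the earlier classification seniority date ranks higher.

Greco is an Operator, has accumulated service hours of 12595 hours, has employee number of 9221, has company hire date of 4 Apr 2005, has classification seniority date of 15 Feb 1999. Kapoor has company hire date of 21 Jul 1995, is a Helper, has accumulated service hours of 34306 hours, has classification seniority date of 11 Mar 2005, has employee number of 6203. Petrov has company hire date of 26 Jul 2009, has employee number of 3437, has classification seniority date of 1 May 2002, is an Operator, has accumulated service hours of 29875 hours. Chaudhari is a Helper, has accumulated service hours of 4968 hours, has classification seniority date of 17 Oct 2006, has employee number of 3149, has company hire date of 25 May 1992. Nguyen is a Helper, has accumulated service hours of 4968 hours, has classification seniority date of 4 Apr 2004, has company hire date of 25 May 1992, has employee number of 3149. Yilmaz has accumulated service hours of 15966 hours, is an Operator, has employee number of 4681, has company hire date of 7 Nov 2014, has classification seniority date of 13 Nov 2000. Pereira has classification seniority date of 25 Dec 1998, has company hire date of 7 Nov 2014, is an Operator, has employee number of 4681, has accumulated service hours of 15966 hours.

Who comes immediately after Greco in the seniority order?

By classification: Petrov, Pereira, Yilmaz and Greco (Operator); then Nguyen, Chaudhari and Kapoor (Helper).
Among Petrov, Pereira, Yilmaz and Greco, by employee number (lower first): Petrov (3437) before Pereira and Yilmaz (4681) before Greco (9221).
Pereira and Yilmaz both have company hire date 7 Nov 2014, so the next rule applies.
Pereira and Yilmaz both have accumulated service hours 15966 hours, so the next rule applies.
Among Pereira and Yilmaz, by classification seniority date (earlier first): Pereira (25 Dec 1998) before Yilmaz (13 Nov 2000).
Among Nguyen, Chaudhari and Kapoor, by employee number (lower first): Nguyen and Chaudhari (3149) before Kapoor (6203).
Nguyen and Chaudhari both have company hire date 25 May 1992, so the next rule applies.
Nguyen and Chaudhari both have accumulated service hours 4968 hours, so the next rule applies.
Among Nguyen and Chaudhari, by classification seniority date (earlier first): Nguyen (4 Apr 2004) before Chaudhari (17 Oct 2006).
Order: Petrov, Pereira, Yilmaz, Greco, Nguyen, Chaudhari, Kapoor.

Nguyen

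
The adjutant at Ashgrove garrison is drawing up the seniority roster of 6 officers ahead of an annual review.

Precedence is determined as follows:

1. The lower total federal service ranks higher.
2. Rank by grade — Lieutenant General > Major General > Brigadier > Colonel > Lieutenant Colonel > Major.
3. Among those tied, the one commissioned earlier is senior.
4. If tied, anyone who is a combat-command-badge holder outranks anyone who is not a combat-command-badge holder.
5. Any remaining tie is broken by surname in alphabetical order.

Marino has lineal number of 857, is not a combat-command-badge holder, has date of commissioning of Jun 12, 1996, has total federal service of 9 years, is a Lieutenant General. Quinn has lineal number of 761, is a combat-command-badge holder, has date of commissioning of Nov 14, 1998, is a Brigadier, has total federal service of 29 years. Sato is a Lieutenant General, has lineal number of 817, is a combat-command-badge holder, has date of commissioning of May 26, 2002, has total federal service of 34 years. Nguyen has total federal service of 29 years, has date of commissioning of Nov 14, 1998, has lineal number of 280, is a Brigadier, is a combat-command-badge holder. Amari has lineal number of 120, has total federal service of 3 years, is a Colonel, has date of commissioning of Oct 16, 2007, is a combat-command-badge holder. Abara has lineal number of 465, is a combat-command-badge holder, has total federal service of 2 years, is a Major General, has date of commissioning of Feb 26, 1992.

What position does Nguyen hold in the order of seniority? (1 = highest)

4

By total federal service (lower first): Abara (2 years); then Amari (3 years); then Marino (9 years); then Nguyen and Quinn (both 29 years); then Sato (34 years).
Nguyen and Quinn are each Brigadier, so the next rule applies.
Nguyen and Quinn both have date of commissioning Nov 14, 1998, so the next rule applies.
Nguyen and Quinn are each a combat-command-badge holder, so the next rule applies.
Among Nguyen and Quinn, alphabetically by surname: Nguyen before Quinn.
Order: Abara, Amari, Marino, Nguyen, Quinn, Sato. So position 4.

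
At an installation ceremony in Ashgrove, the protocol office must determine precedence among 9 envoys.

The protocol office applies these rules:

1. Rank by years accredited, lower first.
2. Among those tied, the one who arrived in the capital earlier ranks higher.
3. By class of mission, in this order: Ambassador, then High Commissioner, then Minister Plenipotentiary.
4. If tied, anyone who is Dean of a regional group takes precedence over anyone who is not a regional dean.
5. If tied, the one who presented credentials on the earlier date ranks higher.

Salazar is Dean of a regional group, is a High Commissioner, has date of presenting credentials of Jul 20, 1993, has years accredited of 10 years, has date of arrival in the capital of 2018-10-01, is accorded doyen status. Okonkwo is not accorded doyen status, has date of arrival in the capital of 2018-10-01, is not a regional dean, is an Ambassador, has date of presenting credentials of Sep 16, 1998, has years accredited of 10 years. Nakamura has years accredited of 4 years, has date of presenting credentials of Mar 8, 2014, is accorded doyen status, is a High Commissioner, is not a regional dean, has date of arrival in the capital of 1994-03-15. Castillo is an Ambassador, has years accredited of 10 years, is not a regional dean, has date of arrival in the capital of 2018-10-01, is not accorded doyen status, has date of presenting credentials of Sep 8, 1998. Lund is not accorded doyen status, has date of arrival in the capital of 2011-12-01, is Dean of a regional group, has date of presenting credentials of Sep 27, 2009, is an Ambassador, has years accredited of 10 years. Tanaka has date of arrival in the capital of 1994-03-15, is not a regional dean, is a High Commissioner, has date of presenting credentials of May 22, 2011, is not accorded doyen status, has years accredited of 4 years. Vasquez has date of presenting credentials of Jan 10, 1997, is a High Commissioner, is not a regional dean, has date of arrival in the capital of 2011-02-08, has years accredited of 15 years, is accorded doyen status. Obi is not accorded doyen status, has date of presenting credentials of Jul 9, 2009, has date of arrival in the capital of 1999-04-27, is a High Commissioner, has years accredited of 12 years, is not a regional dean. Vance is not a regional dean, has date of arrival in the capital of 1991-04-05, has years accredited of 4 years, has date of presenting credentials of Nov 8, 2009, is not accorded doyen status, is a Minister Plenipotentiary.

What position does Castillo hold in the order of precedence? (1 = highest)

5

By years accredited (lower first): Vance, Tanaka and Nakamura (each 4 years); then Lund, Castillo, Okonkwo and Salazar (each 10 years); then Obi (12 years); then Vasquez (15 years).
Among Vance, Tanaka and Nakamura, by date of arrival in the capital (earlier first): Vance (1991-04-05) before Tanaka and Nakamura (1994-03-15).
Tanaka and Nakamura are each High Commissioner, so the next rule applies.
Tanaka and Nakamura are each not a regional dean, so the next rule applies.
Among Tanaka and Nakamura, by date of presenting credentials (earlier first): Tanaka (May 22, 2011) before Nakamura (Mar 8, 2014).
Among Lund, Castillo, Okonkwo and Salazar, by date of arrival in the capital (earlier first): Lund (2011-12-01) before Castillo, Okonkwo and Salazar (2018-10-01).
Among Castillo, Okonkwo and Salazar, by class of mission: Castillo and Okonkwo (Ambassador) before Salazar (High Commissioner).
Castillo and Okonkwo are each not a regional dean, so the next rule applies.
Among Castillo and Okonkwo, by date of presenting credentials (earlier first): Castillo (Sep 8, 1998) before Okonkwo (Sep 16, 1998).
Order: Vance, Tanaka, Nakamura, Lund, Castillo, Okonkwo, Salazar, Obi, Vasquez. So position 5.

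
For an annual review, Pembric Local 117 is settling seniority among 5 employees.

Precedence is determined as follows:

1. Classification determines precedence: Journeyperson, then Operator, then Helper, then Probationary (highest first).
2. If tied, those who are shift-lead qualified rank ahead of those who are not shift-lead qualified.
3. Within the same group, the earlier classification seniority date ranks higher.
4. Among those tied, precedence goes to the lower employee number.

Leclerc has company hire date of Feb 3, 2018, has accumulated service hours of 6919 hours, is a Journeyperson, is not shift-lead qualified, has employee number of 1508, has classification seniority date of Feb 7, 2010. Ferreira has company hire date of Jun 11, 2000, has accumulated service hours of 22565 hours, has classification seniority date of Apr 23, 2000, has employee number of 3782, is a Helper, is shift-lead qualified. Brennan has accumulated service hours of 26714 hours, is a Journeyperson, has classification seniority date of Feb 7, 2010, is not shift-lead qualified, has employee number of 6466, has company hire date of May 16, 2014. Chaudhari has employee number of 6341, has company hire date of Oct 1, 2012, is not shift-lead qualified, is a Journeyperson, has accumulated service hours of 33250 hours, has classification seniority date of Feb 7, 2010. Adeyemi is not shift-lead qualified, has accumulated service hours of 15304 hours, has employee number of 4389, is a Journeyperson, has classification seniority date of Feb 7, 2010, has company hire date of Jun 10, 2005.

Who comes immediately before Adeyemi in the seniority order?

Leclerc

By classification: Leclerc, Adeyemi, Chaudhari and Brennan (Journeyperson); then Ferreira (Helper).
Leclerc, Adeyemi, Chaudhari and Brennan are each not shift-lead qualified, so the next rule applies.
Leclerc, Adeyemi, Chaudhari and Brennan all have classification seniority date Feb 7, 2010, so the next rule applies.
Among Leclerc, Adeyemi, Chaudhari and Brennan, by employee number (lower first): Leclerc (1508) before Adeyemi (4389) before Chaudhari (6341) before Brennan (6466).
Order: Leclerc, Adeyemi, Chaudhari, Brennan, Ferreira.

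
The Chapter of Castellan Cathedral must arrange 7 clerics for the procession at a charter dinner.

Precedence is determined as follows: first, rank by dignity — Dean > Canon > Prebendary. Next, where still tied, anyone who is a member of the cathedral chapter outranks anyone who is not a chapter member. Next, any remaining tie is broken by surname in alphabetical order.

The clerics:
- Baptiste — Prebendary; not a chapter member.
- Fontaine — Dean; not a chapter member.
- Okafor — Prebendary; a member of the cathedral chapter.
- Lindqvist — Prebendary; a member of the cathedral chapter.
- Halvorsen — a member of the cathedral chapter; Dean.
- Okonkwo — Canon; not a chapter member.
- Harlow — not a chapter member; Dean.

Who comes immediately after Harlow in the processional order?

By dignity: Halvorsen, Fontaine and Harlow (Dean); then Okonkwo (Canon); then Lindqvist, Okafor and Baptiste (Prebendary).
Among Halvorsen, Fontaine and Harlow, a member of the cathedral chapter before not a chapter member: Halvorsen (a member of the cathedral chapter) before Fontaine and Harlow (not a chapter member).
Among Fontaine and Harlow, alphabetically by surname: Fontaine before Harlow.
Among Lindqvist, Okafor and Baptiste, a member of the cathedral chapter before not a chapter member: Lindqvist and Okafor (a member of the cathedral chapter) before Baptiste (not a chapter member).
Among Lindqvist and Okafor, alphabetically by surname: Lindqvist before Okafor.
Order: Halvorsen, Fontaine, Harlow, Okonkwo, Lindqvist, Okafor, Baptiste.

Okonkwo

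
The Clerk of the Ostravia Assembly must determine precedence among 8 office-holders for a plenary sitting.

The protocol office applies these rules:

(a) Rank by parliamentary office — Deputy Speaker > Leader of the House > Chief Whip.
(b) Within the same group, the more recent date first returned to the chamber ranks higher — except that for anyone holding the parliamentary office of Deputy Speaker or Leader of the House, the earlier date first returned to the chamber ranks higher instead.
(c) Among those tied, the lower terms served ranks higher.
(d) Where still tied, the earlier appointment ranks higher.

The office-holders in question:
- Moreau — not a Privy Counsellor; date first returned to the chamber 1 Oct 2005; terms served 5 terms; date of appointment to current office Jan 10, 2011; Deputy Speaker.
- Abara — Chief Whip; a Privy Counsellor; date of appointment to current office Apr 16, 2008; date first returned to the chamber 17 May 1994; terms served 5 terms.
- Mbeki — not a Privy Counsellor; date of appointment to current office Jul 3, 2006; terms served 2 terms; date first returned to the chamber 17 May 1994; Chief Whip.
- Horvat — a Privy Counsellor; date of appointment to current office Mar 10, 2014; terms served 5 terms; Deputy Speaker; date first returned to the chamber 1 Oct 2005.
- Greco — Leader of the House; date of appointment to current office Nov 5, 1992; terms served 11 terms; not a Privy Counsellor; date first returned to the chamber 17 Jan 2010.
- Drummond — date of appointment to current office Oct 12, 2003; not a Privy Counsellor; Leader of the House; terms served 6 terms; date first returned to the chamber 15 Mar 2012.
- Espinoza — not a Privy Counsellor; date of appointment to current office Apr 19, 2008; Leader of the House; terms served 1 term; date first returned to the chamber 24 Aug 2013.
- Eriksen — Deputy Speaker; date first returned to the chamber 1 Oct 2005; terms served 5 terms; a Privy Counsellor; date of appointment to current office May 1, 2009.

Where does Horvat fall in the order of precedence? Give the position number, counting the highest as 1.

By parliamentary office: Eriksen, Moreau and Horvat (Deputy Speaker); then Greco, Drummond and Espinoza (Leader of the House); then Mbeki and Abara (Chief Whip).
Eriksen, Moreau and Horvat all have date first returned to the chamber 1 Oct 2005, so the next rule applies.
Eriksen, Moreau and Horvat all have terms served 5 terms, so the next rule applies.
Among Eriksen, Moreau and Horvat, by date of appointment to current office (earlier first): Eriksen (May 1, 2009) before Moreau (Jan 10, 2011) before Horvat (Mar 10, 2014).
Among Greco, Drummond and Espinoza, by date first returned to the chamber (earlier first) (reversed rule for this group): Greco (17 Jan 2010) before Drummond (15 Mar 2012) before Espinoza (24 Aug 2013).
Mbeki and Abara both have date first returned to the chamber 17 May 1994, so the next rule applies.
Among Mbeki and Abara, by terms served (lower first): Mbeki (2 terms) before Abara (5 terms).
Order: Eriksen, Moreau, Horvat, Greco, Drummond, Espinoza, Mbeki, Abara. So position 3.

3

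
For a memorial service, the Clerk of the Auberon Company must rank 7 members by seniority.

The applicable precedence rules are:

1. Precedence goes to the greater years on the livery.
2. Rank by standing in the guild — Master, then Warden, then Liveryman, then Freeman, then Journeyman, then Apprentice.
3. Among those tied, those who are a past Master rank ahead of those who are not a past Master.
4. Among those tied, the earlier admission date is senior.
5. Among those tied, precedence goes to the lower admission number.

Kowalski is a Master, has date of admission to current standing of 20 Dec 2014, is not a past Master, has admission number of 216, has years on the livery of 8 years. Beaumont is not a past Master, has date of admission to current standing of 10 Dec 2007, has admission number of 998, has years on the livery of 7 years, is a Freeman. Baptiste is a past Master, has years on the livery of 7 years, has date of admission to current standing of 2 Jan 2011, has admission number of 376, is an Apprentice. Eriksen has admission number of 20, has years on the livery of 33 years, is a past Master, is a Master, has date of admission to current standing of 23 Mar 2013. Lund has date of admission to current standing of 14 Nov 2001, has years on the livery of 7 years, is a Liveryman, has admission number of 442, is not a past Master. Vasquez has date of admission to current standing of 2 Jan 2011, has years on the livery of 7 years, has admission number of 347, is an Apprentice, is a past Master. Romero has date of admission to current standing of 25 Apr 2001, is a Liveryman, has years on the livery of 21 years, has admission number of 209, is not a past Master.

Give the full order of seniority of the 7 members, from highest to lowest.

By years on the livery (higher first): Eriksen (33 years); then Romero (21 years); then Kowalski (8 years); then Lund, Beaumont, Vasquez and Baptiste (each 7 years).
Among Lund, Beaumont, Vasquez and Baptiste, by standing in the guild: Lund (Liveryman) before Beaumont (Freeman) before Vasquez and Baptiste (Apprentice).
Vasquez and Baptiste are each a past Master, so the next rule applies.
Vasquez and Baptiste both have date of admission to current standing 2 Jan 2011, so the next rule applies.
Among Vasquez and Baptiste, by admission number (lower first): Vasquez (347) before Baptiste (376).
Full order: Eriksen, Romero, Kowalski, Lund, Beaumont, Vasquez, Baptiste.

Eriksen, Romero, Kowalski, Lund, Beaumont, Vasquez, Baptiste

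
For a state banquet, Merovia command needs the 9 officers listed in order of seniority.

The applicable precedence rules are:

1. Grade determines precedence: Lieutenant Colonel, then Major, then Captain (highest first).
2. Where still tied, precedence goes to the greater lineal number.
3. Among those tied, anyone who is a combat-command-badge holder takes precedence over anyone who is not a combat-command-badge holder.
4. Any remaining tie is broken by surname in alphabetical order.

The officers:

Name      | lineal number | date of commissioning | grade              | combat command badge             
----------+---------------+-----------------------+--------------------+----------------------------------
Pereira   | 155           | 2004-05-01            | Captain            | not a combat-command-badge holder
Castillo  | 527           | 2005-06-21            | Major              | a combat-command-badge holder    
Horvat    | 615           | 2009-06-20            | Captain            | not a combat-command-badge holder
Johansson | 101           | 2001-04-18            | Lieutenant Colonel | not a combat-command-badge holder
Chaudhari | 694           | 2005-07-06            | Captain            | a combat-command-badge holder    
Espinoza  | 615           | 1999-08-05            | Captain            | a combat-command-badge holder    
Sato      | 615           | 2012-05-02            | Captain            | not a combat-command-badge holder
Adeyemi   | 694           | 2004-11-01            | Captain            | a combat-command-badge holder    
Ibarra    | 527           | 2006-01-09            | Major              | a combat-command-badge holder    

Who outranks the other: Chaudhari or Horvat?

By grade: Johansson (Lieutenant Colonel); then Castillo and Ibarra (Major); then Adeyemi, Chaudhari, Espinoza, Horvat, Sato and Pereira (Captain).
Castillo and Ibarra both have lineal number 527, so the next rule applies.
Castillo and Ibarra are each a combat-command-badge holder, so the next rule applies.
Among Castillo and Ibarra, alphabetically by surname: Castillo before Ibarra.
Among Adeyemi, Chaudhari, Espinoza, Horvat, Sato and Pereira, by lineal number (higher first): Adeyemi and Chaudhari (694) before Espinoza, Horvat and Sato (615) before Pereira (155).
Adeyemi and Chaudhari are each a combat-command-badge holder, so the next rule applies.
Among Adeyemi and Chaudhari, alphabetically by surname: Adeyemi before Chaudhari.
Among Espinoza, Horvat and Sato, a combat-command-badge holder before not a combat-command-badge holder: Espinoza (a combat-command-badge holder) before Horvat and Sato (not a combat-command-badge holder).
Among Horvat and Sato, alphabetically by surname: Horvat before Sato.
So Chaudhari takes precedence.

Chaudhari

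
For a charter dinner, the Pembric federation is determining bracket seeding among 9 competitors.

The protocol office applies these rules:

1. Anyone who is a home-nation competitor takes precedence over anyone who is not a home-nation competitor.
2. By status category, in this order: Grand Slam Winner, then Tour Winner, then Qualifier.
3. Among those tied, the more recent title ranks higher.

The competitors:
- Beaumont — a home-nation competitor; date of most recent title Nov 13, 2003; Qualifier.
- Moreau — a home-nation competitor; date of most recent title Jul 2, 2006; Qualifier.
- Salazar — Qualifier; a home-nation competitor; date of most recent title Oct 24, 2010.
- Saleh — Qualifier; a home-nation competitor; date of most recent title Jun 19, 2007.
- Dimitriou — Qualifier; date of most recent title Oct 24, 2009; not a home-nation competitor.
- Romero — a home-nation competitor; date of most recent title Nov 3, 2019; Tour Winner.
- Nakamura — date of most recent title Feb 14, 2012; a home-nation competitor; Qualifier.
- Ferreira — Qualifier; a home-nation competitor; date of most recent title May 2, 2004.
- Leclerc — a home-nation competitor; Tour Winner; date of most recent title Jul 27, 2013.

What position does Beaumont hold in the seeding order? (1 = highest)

8

By the first rule: Romero, Leclerc, Nakamura, Salazar, Saleh, Moreau, Ferreira and Beaumont (each a home-nation competitor); then Dimitriou (not a home-nation competitor).
Among Romero, Leclerc, Nakamura, Salazar, Saleh, Moreau, Ferreira and Beaumont, by status category: Romero and Leclerc (Tour Winner) before Nakamura, Salazar, Saleh, Moreau, Ferreira and Beaumont (Qualifier).
Among Romero and Leclerc, by date of most recent title (later first): Romero (Nov 3, 2019) before Leclerc (Jul 27, 2013).
Among Nakamura, Salazar, Saleh, Moreau, Ferreira and Beaumont, by date of most recent title (later first): Nakamura (Feb 14, 2012) before Salazar (Oct 24, 2010) before Saleh (Jun 19, 2007) before Moreau (Jul 2, 2006) before Ferreira (May 2, 2004) before Beaumont (Nov 13, 2003).
Order: Romero, Leclerc, Nakamura, Salazar, Saleh, Moreau, Ferreira, Beaumont, Dimitriou. So position 8.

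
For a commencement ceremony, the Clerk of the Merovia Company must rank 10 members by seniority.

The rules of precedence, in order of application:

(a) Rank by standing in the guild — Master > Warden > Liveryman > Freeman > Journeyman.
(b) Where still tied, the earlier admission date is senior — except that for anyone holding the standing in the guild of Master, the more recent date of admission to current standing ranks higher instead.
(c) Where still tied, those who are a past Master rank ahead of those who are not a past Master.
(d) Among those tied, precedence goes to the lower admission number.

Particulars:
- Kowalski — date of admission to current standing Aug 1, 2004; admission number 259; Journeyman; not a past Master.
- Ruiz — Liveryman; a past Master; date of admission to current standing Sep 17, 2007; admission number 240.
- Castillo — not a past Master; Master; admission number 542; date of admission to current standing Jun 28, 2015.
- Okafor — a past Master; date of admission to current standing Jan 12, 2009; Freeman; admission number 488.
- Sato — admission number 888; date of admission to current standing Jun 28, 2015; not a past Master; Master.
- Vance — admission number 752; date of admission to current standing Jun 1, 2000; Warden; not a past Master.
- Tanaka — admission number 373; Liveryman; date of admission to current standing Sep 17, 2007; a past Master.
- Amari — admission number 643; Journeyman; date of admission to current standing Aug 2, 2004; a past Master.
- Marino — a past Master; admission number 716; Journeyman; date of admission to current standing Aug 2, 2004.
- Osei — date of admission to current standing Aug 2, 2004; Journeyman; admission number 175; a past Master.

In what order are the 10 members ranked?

Castillo, Sato, Vance, Ruiz, Tanaka, Okafor, Kowalski, Osei, Amari, Marino

By standing in the guild: Castillo and Sato (Master); then Vance (Warden); then Ruiz and Tanaka (Liveryman); then Okafor (Freeman); then Kowalski, Osei, Amari and Marino (Journeyman).
Castillo and Sato both have date of admission to current standing Jun 28, 2015, so the next rule applies.
Castillo and Sato are each not a past Master, so the next rule applies.
Among Castillo and Sato, by admission number (lower first): Castillo (542) before Sato (888).
Ruiz and Tanaka both have date of admission to current standing Sep 17, 2007, so the next rule applies.
Ruiz and Tanaka are each a past Master, so the next rule applies.
Among Ruiz and Tanaka, by admission number (lower first): Ruiz (240) before Tanaka (373).
Among Kowalski, Osei, Amari and Marino, by date of admission to current standing (earlier first): Kowalski (Aug 1, 2004) before Osei, Amari and Marino (Aug 2, 2004).
Osei, Amari and Marino are each a past Master, so the next rule applies.
Among Osei, Amari and Marino, by admission number (lower first): Osei (175) before Amari (643) before Marino (716).
Full order: Castillo, Sato, Vance, Ruiz, Tanaka, Okafor, Kowalski, Osei, Amari, Marino.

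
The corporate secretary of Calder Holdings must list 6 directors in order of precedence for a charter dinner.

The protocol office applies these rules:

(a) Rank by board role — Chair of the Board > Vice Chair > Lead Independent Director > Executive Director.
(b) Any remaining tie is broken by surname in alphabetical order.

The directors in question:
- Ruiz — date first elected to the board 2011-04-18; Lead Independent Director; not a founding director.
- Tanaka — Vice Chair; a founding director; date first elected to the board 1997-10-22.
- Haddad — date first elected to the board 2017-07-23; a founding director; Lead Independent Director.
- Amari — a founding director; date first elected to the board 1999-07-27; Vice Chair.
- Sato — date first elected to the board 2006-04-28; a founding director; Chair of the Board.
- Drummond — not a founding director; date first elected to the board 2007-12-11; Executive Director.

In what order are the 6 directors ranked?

Sato, Amari, Tanaka, Haddad, Ruiz, Drummond

By board role: Sato (Chair of the Board); then Amari and Tanaka (Vice Chair); then Haddad and Ruiz (Lead Independent Director); then Drummond (Executive Director).
Among Amari and Tanaka, alphabetically by surname: Amari before Tanaka.
Among Haddad and Ruiz, alphabetically by surname: Haddad before Ruiz.
Full order: Sato, Amari, Tanaka, Haddad, Ruiz, Drummond.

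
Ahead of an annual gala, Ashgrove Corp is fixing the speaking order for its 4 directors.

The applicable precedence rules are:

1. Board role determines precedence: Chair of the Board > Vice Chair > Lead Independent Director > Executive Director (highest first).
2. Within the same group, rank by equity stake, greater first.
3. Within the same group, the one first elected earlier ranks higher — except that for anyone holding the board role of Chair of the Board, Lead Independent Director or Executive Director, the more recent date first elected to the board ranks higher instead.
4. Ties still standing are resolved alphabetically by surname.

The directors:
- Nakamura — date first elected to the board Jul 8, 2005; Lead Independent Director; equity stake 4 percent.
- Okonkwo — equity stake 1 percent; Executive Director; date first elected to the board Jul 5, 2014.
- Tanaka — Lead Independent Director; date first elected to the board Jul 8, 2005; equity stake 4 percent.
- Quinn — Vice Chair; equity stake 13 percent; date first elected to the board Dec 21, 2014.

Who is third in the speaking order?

By board role: Quinn (Vice Chair); then Nakamura and Tanaka (Lead Independent Director); then Okonkwo (Executive Director).
Nakamura and Tanaka both have equity stake 4 percent, so the next rule applies.
Nakamura and Tanaka both have date first elected to the board Jul 8, 2005, so the next rule applies.
Among Nakamura and Tanaka, alphabetically by surname: Nakamura before Tanaka.
Order: Quinn, Nakamura, Tanaka, Okonkwo.

Tanaka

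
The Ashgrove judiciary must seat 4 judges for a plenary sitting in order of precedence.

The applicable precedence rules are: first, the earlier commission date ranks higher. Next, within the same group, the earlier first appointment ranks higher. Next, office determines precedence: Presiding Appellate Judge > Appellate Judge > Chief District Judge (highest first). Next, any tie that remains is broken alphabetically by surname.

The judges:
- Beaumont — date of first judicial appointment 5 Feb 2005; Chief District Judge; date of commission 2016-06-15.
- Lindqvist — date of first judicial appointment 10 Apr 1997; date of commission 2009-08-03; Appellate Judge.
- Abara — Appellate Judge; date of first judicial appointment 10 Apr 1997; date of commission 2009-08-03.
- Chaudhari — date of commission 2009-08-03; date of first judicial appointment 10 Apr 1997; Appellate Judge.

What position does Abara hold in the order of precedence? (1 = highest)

By date of commission (earlier first): Abara, Chaudhari and Lindqvist (each 2009-08-03); then Beaumont (2016-06-15).
Abara, Chaudhari and Lindqvist all have date of first judicial appointment 10 Apr 1997, so the next rule applies.
Abara, Chaudhari and Lindqvist are each Appellate Judge, so the next rule applies.
Among Abara, Chaudhari and Lindqvist, alphabetically by surname: Abara before Chaudhari before Lindqvist.
Order: Abara, Chaudhari, Lindqvist, Beaumont. So position 1.

1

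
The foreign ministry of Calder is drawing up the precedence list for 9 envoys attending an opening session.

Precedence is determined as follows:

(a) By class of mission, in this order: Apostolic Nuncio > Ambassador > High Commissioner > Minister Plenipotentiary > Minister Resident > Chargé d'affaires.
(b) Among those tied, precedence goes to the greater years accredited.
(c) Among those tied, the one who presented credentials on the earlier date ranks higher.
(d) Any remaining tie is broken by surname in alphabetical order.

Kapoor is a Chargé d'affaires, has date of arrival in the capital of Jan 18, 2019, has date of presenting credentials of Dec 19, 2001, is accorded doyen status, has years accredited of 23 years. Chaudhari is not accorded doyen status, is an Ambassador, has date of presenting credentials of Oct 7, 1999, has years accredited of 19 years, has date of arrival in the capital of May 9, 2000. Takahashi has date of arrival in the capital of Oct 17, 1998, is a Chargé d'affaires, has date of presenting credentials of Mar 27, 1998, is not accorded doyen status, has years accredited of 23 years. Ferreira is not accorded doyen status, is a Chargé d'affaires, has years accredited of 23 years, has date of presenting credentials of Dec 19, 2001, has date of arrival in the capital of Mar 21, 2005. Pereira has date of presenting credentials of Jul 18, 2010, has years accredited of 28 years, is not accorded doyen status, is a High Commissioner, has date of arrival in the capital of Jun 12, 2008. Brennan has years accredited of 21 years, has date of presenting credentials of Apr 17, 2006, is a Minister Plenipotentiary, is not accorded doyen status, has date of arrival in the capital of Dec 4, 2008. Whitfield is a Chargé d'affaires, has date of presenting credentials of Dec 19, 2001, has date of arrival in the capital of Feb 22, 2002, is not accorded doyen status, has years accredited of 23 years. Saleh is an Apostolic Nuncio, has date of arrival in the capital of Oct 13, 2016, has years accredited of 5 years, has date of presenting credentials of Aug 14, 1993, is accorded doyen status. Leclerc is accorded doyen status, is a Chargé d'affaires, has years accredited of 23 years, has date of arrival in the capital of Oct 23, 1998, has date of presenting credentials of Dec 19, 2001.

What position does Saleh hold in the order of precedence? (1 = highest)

1

By class of mission: Saleh (Apostolic Nuncio); then Chaudhari (Ambassador); then Pereira (High Commissioner); then Brennan (Minister Plenipotentiary); then Takahashi, Ferreira, Kapoor, Leclerc and Whitfield (Chargé d'affaires).
Takahashi, Ferreira, Kapoor, Leclerc and Whitfield all have years accredited 23 years, so the next rule applies.
Among Takahashi, Ferreira, Kapoor, Leclerc and Whitfield, by date of presenting credentials (earlier first): Takahashi (Mar 27, 1998) before Ferreira, Kapoor, Leclerc and Whitfield (Dec 19, 2001).
Among Ferreira, Kapoor, Leclerc and Whitfield, alphabetically by surname: Ferreira before Kapoor before Leclerc before Whitfield.
Order: Saleh, Chaudhari, Pereira, Brennan, Takahashi, Ferreira, Kapoor, Leclerc, Whitfield. So position 1.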